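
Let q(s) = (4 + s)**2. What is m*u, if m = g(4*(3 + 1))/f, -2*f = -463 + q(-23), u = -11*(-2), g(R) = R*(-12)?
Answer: -1408/17 ≈ -82.823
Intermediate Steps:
g(R) = -12*R
u = 22
f = 51 (f = -(-463 + (4 - 23)**2)/2 = -(-463 + (-19)**2)/2 = -(-463 + 361)/2 = -1/2*(-102) = 51)
m = -64/17 (m = -48*(3 + 1)/51 = -48*4*(1/51) = -12*16*(1/51) = -192*1/51 = -64/17 ≈ -3.7647)
m*u = -64/17*22 = -1408/17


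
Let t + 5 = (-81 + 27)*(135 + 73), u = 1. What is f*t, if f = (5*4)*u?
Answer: -224740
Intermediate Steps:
t = -11237 (t = -5 + (-81 + 27)*(135 + 73) = -5 - 54*208 = -5 - 11232 = -11237)
f = 20 (f = (5*4)*1 = 20*1 = 20)
f*t = 20*(-11237) = -224740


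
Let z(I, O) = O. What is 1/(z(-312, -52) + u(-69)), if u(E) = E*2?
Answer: -1/190 ≈ -0.0052632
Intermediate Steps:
u(E) = 2*E
1/(z(-312, -52) + u(-69)) = 1/(-52 + 2*(-69)) = 1/(-52 - 138) = 1/(-190) = -1/190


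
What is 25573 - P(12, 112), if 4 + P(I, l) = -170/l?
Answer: 1432397/56 ≈ 25579.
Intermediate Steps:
P(I, l) = -4 - 170/l
25573 - P(12, 112) = 25573 - (-4 - 170/112) = 25573 - (-4 - 170*1/112) = 25573 - (-4 - 85/56) = 25573 - 1*(-309/56) = 25573 + 309/56 = 1432397/56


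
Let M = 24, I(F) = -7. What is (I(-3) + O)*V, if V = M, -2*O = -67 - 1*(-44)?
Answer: 108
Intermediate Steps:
O = 23/2 (O = -(-67 - 1*(-44))/2 = -(-67 + 44)/2 = -½*(-23) = 23/2 ≈ 11.500)
V = 24
(I(-3) + O)*V = (-7 + 23/2)*24 = (9/2)*24 = 108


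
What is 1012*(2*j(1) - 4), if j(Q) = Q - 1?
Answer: -4048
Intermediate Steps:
j(Q) = -1 + Q
1012*(2*j(1) - 4) = 1012*(2*(-1 + 1) - 4) = 1012*(2*0 - 4) = 1012*(0 - 4) = 1012*(-4) = -4048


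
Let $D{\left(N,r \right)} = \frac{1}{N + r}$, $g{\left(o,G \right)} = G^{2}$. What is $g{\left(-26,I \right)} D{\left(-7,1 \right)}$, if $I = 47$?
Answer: $- \frac{2209}{6} \approx -368.17$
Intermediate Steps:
$g{\left(-26,I \right)} D{\left(-7,1 \right)} = \frac{47^{2}}{-7 + 1} = \frac{2209}{-6} = 2209 \left(- \frac{1}{6}\right) = - \frac{2209}{6}$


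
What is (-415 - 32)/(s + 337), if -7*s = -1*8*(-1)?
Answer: -3129/2351 ≈ -1.3309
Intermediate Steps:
s = -8/7 (s = -(-1*8)*(-1)/7 = -(-8)*(-1)/7 = -1/7*8 = -8/7 ≈ -1.1429)
(-415 - 32)/(s + 337) = (-415 - 32)/(-8/7 + 337) = -447/2351/7 = -447*7/2351 = -3129/2351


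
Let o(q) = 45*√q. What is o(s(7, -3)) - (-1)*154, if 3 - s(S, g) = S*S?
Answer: 154 + 45*I*√46 ≈ 154.0 + 305.21*I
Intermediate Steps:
s(S, g) = 3 - S² (s(S, g) = 3 - S*S = 3 - S²)
o(s(7, -3)) - (-1)*154 = 45*√(3 - 1*7²) - (-1)*154 = 45*√(3 - 1*49) - 1*(-154) = 45*√(3 - 49) + 154 = 45*√(-46) + 154 = 45*(I*√46) + 154 = 45*I*√46 + 154 = 154 + 45*I*√46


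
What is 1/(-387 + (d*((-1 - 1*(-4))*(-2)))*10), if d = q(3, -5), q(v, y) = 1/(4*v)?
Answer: -1/392 ≈ -0.0025510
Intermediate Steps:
q(v, y) = 1/(4*v)
d = 1/12 (d = (¼)/3 = (¼)*(⅓) = 1/12 ≈ 0.083333)
1/(-387 + (d*((-1 - 1*(-4))*(-2)))*10) = 1/(-387 + (((-1 - 1*(-4))*(-2))/12)*10) = 1/(-387 + (((-1 + 4)*(-2))/12)*10) = 1/(-387 + ((3*(-2))/12)*10) = 1/(-387 + ((1/12)*(-6))*10) = 1/(-387 - ½*10) = 1/(-387 - 5) = 1/(-392) = -1/392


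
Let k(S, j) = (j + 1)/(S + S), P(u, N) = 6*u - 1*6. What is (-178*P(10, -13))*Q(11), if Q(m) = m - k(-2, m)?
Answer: -134568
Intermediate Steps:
P(u, N) = -6 + 6*u (P(u, N) = 6*u - 6 = -6 + 6*u)
k(S, j) = (1 + j)/(2*S) (k(S, j) = (1 + j)/((2*S)) = (1 + j)*(1/(2*S)) = (1 + j)/(2*S))
Q(m) = 1/4 + 5*m/4 (Q(m) = m - (1 + m)/(2*(-2)) = m - (-1)*(1 + m)/(2*2) = m - (-1/4 - m/4) = m + (1/4 + m/4) = 1/4 + 5*m/4)
(-178*P(10, -13))*Q(11) = (-178*(-6 + 6*10))*(1/4 + (5/4)*11) = (-178*(-6 + 60))*(1/4 + 55/4) = -178*54*14 = -9612*14 = -134568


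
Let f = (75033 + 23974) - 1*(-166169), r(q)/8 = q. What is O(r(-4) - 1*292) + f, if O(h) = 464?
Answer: 265640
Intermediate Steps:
r(q) = 8*q
f = 265176 (f = 99007 + 166169 = 265176)
O(r(-4) - 1*292) + f = 464 + 265176 = 265640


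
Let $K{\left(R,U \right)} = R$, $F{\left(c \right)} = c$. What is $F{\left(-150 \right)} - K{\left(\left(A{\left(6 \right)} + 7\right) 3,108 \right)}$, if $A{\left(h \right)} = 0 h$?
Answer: $-171$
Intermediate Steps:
$A{\left(h \right)} = 0$
$F{\left(-150 \right)} - K{\left(\left(A{\left(6 \right)} + 7\right) 3,108 \right)} = -150 - \left(0 + 7\right) 3 = -150 - 7 \cdot 3 = -150 - 21 = -171$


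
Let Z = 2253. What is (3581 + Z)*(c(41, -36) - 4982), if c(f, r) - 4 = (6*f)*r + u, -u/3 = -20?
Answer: -80357516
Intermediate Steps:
u = 60 (u = -3*(-20) = 60)
c(f, r) = 64 + 6*f*r (c(f, r) = 4 + ((6*f)*r + 60) = 4 + (6*f*r + 60) = 4 + (60 + 6*f*r) = 64 + 6*f*r)
(3581 + Z)*(c(41, -36) - 4982) = (3581 + 2253)*((64 + 6*41*(-36)) - 4982) = 5834*((64 - 8856) - 4982) = 5834*(-8792 - 4982) = 5834*(-13774) = -80357516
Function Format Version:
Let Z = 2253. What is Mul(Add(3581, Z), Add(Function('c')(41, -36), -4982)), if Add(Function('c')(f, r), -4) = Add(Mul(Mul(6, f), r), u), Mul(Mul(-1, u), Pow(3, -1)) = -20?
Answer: -80357516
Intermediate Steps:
u = 60 (u = Mul(-3, -20) = 60)
Function('c')(f, r) = Add(64, Mul(6, f, r)) (Function('c')(f, r) = Add(4, Add(Mul(Mul(6, f), r), 60)) = Add(4, Add(Mul(6, f, r), 60)) = Add(4, Add(60, Mul(6, f, r))) = Add(64, Mul(6, f, r)))
Mul(Add(3581, Z), Add(Function('c')(41, -36), -4982)) = Mul(Add(3581, 2253), Add(Add(64, Mul(6, 41, -36)), -4982)) = Mul(5834, Add(Add(64, -8856), -4982)) = Mul(5834, Add(-8792, -4982)) = Mul(5834, -13774) = -80357516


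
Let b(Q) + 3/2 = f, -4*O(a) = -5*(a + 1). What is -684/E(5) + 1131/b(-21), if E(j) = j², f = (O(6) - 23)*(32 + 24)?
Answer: -29494/1025 ≈ -28.775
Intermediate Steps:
O(a) = 5/4 + 5*a/4 (O(a) = -(-5)*(a + 1)/4 = -(-5)*(1 + a)/4 = -(-5 - 5*a)/4 = 5/4 + 5*a/4)
f = -798 (f = ((5/4 + (5/4)*6) - 23)*(32 + 24) = ((5/4 + 15/2) - 23)*56 = (35/4 - 23)*56 = -57/4*56 = -798)
b(Q) = -1599/2 (b(Q) = -3/2 - 798 = -1599/2)
-684/E(5) + 1131/b(-21) = -684/(5²) + 1131/(-1599/2) = -684/25 + 1131*(-2/1599) = -684*1/25 - 58/41 = -684/25 - 58/41 = -29494/1025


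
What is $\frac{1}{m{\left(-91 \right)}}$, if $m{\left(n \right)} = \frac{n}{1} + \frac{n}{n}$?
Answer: $- \frac{1}{90} \approx -0.011111$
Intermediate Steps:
$m{\left(n \right)} = 1 + n$ ($m{\left(n \right)} = n 1 + 1 = n + 1 = 1 + n$)
$\frac{1}{m{\left(-91 \right)}} = \frac{1}{1 - 91} = \frac{1}{-90} = - \frac{1}{90}$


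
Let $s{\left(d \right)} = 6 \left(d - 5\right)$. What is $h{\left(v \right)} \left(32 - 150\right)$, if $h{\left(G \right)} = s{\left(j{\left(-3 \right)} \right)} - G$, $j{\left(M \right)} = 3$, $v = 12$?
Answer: $2832$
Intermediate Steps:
$s{\left(d \right)} = -30 + 6 d$ ($s{\left(d \right)} = 6 \left(-5 + d\right) = -30 + 6 d$)
$h{\left(G \right)} = -12 - G$ ($h{\left(G \right)} = \left(-30 + 6 \cdot 3\right) - G = \left(-30 + 18\right) - G = -12 - G$)
$h{\left(v \right)} \left(32 - 150\right) = \left(-12 - 12\right) \left(32 - 150\right) = \left(-12 - 12\right) \left(-118\right) = \left(-24\right) \left(-118\right) = 2832$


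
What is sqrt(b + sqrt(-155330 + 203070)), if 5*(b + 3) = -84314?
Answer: sqrt(-421645 + 50*sqrt(11935))/5 ≈ 129.02*I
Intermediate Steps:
b = -84329/5 (b = -3 + (1/5)*(-84314) = -3 - 84314/5 = -84329/5 ≈ -16866.)
sqrt(b + sqrt(-155330 + 203070)) = sqrt(-84329/5 + sqrt(-155330 + 203070)) = sqrt(-84329/5 + sqrt(47740)) = sqrt(-84329/5 + 2*sqrt(11935))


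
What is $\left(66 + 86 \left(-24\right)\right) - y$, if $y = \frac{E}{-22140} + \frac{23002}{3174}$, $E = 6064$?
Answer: $- \frac{5870591351}{2928015} \approx -2005.0$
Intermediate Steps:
$y = \frac{20417381}{2928015}$ ($y = \frac{6064}{-22140} + \frac{23002}{3174} = 6064 \left(- \frac{1}{22140}\right) + 23002 \cdot \frac{1}{3174} = - \frac{1516}{5535} + \frac{11501}{1587} = \frac{20417381}{2928015} \approx 6.9731$)
$\left(66 + 86 \left(-24\right)\right) - y = \left(66 + 86 \left(-24\right)\right) - \frac{20417381}{2928015} = \left(66 - 2064\right) - \frac{20417381}{2928015} = -1998 - \frac{20417381}{2928015} = - \frac{5870591351}{2928015}$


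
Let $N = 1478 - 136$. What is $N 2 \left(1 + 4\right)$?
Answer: $13420$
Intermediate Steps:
$N = 1342$
$N 2 \left(1 + 4\right) = 1342 \cdot 2 \left(1 + 4\right) = 1342 \cdot 2 \cdot 5 = 1342 \cdot 10 = 13420$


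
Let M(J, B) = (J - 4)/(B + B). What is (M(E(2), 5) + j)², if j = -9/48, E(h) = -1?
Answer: 121/256 ≈ 0.47266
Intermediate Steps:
M(J, B) = (-4 + J)/(2*B) (M(J, B) = (-4 + J)/((2*B)) = (-4 + J)*(1/(2*B)) = (-4 + J)/(2*B))
j = -3/16 (j = -9*1/48 = -3/16 ≈ -0.18750)
(M(E(2), 5) + j)² = ((½)*(-4 - 1)/5 - 3/16)² = ((½)*(⅕)*(-5) - 3/16)² = (-½ - 3/16)² = (-11/16)² = 121/256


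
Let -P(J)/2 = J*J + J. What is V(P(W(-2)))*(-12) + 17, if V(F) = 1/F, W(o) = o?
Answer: 20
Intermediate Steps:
P(J) = -2*J - 2*J**2 (P(J) = -2*(J*J + J) = -2*(J**2 + J) = -2*(J + J**2) = -2*J - 2*J**2)
V(P(W(-2)))*(-12) + 17 = -12/(-2*(-2)*(1 - 2)) + 17 = -12/(-2*(-2)*(-1)) + 17 = -12/(-4) + 17 = -1/4*(-12) + 17 = 3 + 17 = 20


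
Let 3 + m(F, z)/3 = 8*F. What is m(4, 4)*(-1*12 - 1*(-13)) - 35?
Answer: 52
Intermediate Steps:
m(F, z) = -9 + 24*F (m(F, z) = -9 + 3*(8*F) = -9 + 24*F)
m(4, 4)*(-1*12 - 1*(-13)) - 35 = (-9 + 24*4)*(-1*12 - 1*(-13)) - 35 = (-9 + 96)*(-12 + 13) - 35 = 87*1 - 35 = 87 - 35 = 52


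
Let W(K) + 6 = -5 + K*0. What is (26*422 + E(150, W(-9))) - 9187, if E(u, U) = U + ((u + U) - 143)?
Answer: 1770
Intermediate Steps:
W(K) = -11 (W(K) = -6 + (-5 + K*0) = -6 + (-5 + 0) = -6 - 5 = -11)
E(u, U) = -143 + u + 2*U (E(u, U) = U + ((U + u) - 143) = U + (-143 + U + u) = -143 + u + 2*U)
(26*422 + E(150, W(-9))) - 9187 = (26*422 + (-143 + 150 + 2*(-11))) - 9187 = (10972 + (-143 + 150 - 22)) - 9187 = (10972 - 15) - 9187 = 10957 - 9187 = 1770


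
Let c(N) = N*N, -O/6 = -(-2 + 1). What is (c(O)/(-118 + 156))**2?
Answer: 324/361 ≈ 0.89751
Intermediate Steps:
O = -6 (O = -(-6)*(-2 + 1) = -(-6)*(-1) = -6*1 = -6)
c(N) = N**2
(c(O)/(-118 + 156))**2 = ((-6)**2/(-118 + 156))**2 = (36/38)**2 = (36*(1/38))**2 = (18/19)**2 = 324/361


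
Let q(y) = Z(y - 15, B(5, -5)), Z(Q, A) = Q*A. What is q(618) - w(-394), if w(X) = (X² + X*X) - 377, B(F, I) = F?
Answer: -307080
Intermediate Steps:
w(X) = -377 + 2*X² (w(X) = (X² + X²) - 377 = 2*X² - 377 = -377 + 2*X²)
Z(Q, A) = A*Q
q(y) = -75 + 5*y (q(y) = 5*(y - 15) = 5*(-15 + y) = -75 + 5*y)
q(618) - w(-394) = (-75 + 5*618) - (-377 + 2*(-394)²) = (-75 + 3090) - (-377 + 2*155236) = 3015 - (-377 + 310472) = 3015 - 1*310095 = 3015 - 310095 = -307080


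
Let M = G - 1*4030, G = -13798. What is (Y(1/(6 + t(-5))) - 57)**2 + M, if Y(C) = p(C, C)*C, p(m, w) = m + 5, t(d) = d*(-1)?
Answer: -214220467/14641 ≈ -14632.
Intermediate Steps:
t(d) = -d
p(m, w) = 5 + m
Y(C) = C*(5 + C) (Y(C) = (5 + C)*C = C*(5 + C))
M = -17828 (M = -13798 - 1*4030 = -13798 - 4030 = -17828)
(Y(1/(6 + t(-5))) - 57)**2 + M = ((5 + 1/(6 - 1*(-5)))/(6 - 1*(-5)) - 57)**2 - 17828 = ((5 + 1/(6 + 5))/(6 + 5) - 57)**2 - 17828 = ((5 + 1/11)/11 - 57)**2 - 17828 = ((1/11)*(56/11) - 57)**2 - 17828 = (56/121 - 57)**2 - 17828 = (-6841/121)**2 - 17828 = 46799281/14641 - 17828 = -214220467/14641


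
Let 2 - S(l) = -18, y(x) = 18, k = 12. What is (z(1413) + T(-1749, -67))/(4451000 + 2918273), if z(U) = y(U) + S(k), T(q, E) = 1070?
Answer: 1108/7369273 ≈ 0.00015035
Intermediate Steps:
S(l) = 20 (S(l) = 2 - 1*(-18) = 2 + 18 = 20)
z(U) = 38 (z(U) = 18 + 20 = 38)
(z(1413) + T(-1749, -67))/(4451000 + 2918273) = (38 + 1070)/(4451000 + 2918273) = 1108/7369273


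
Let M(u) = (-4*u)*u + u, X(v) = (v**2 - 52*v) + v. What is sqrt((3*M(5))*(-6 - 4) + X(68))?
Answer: sqrt(4006) ≈ 63.293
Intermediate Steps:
X(v) = v**2 - 51*v
M(u) = u - 4*u**2 (M(u) = -4*u**2 + u = u - 4*u**2)
sqrt((3*M(5))*(-6 - 4) + X(68)) = sqrt((3*(5*(1 - 4*5)))*(-6 - 4) + 68*(-51 + 68)) = sqrt((3*(5*(1 - 20)))*(-10) + 68*17) = sqrt((3*(5*(-19)))*(-10) + 1156) = sqrt((3*(-95))*(-10) + 1156) = sqrt(-285*(-10) + 1156) = sqrt(2850 + 1156) = sqrt(4006)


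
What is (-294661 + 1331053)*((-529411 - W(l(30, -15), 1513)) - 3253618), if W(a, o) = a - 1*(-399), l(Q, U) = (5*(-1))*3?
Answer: -3921098965896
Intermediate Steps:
l(Q, U) = -15 (l(Q, U) = -5*3 = -15)
W(a, o) = 399 + a (W(a, o) = a + 399 = 399 + a)
(-294661 + 1331053)*((-529411 - W(l(30, -15), 1513)) - 3253618) = (-294661 + 1331053)*((-529411 - (399 - 15)) - 3253618) = 1036392*((-529411 - 1*384) - 3253618) = 1036392*((-529411 - 384) - 3253618) = 1036392*(-529795 - 3253618) = 1036392*(-3783413) = -3921098965896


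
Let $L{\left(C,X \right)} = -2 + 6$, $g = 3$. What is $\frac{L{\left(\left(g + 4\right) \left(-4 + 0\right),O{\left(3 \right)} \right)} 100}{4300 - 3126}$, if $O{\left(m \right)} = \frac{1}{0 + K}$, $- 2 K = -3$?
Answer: $\frac{200}{587} \approx 0.34072$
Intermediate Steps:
$K = \frac{3}{2}$ ($K = \left(- \frac{1}{2}\right) \left(-3\right) = \frac{3}{2} \approx 1.5$)
$O{\left(m \right)} = \frac{2}{3}$ ($O{\left(m \right)} = \frac{1}{0 + \frac{3}{2}} = \frac{1}{\frac{3}{2}} = \frac{2}{3}$)
$L{\left(C,X \right)} = 4$
$\frac{L{\left(\left(g + 4\right) \left(-4 + 0\right),O{\left(3 \right)} \right)} 100}{4300 - 3126} = \frac{4 \cdot 100}{4300 - 3126} = \frac{400}{1174} = 400 \cdot \frac{1}{1174} = \frac{200}{587}$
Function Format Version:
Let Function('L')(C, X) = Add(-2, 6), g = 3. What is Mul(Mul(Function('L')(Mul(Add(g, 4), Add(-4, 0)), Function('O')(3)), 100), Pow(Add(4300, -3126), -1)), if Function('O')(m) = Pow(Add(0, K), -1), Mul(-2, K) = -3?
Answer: Rational(200, 587) ≈ 0.34072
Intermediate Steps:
K = Rational(3, 2) (K = Mul(Rational(-1, 2), -3) = Rational(3, 2) ≈ 1.5000)
Function('O')(m) = Rational(2, 3) (Function('O')(m) = Pow(Add(0, Rational(3, 2)), -1) = Pow(Rational(3, 2), -1) = Rational(2, 3))
Function('L')(C, X) = 4
Mul(Mul(Function('L')(Mul(Add(g, 4), Add(-4, 0)), Function('O')(3)), 100), Pow(Add(4300, -3126), -1)) = Mul(Mul(4, 100), Pow(Add(4300, -3126), -1)) = Mul(400, Pow(1174, -1)) = Mul(400, Rational(1, 1174)) = Rational(200, 587)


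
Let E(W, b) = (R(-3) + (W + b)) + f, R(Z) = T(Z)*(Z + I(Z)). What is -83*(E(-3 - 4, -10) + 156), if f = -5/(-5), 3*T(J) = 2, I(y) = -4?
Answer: -33698/3 ≈ -11233.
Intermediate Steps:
T(J) = 2/3 (T(J) = (1/3)*2 = 2/3)
R(Z) = -8/3 + 2*Z/3 (R(Z) = 2*(Z - 4)/3 = 2*(-4 + Z)/3 = -8/3 + 2*Z/3)
f = 1 (f = -5*(-1/5) = 1)
E(W, b) = -11/3 + W + b (E(W, b) = ((-8/3 + (2/3)*(-3)) + (W + b)) + 1 = ((-8/3 - 2) + (W + b)) + 1 = (-14/3 + (W + b)) + 1 = (-14/3 + W + b) + 1 = -11/3 + W + b)
-83*(E(-3 - 4, -10) + 156) = -83*((-11/3 + (-3 - 4) - 10) + 156) = -83*((-11/3 - 7 - 10) + 156) = -83*(-62/3 + 156) = -83*406/3 = -33698/3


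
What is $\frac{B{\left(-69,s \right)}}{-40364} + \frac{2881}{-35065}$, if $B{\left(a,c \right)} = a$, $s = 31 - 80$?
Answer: $- \frac{113869199}{1415363660} \approx -0.080452$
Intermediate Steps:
$s = -49$
$\frac{B{\left(-69,s \right)}}{-40364} + \frac{2881}{-35065} = - \frac{69}{-40364} + \frac{2881}{-35065} = \left(-69\right) \left(- \frac{1}{40364}\right) + 2881 \left(- \frac{1}{35065}\right) = \frac{69}{40364} - \frac{2881}{35065} = - \frac{113869199}{1415363660}$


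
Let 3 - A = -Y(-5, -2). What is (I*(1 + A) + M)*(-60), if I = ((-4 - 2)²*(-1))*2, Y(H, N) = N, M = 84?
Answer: 3600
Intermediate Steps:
A = 1 (A = 3 - (-1)*(-2) = 3 - 1*2 = 3 - 2 = 1)
I = -72 (I = ((-6)²*(-1))*2 = (36*(-1))*2 = -36*2 = -72)
(I*(1 + A) + M)*(-60) = (-72*(1 + 1) + 84)*(-60) = (-72*2 + 84)*(-60) = (-144 + 84)*(-60) = -60*(-60) = 3600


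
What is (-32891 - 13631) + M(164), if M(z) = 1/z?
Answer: -7629607/164 ≈ -46522.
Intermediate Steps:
(-32891 - 13631) + M(164) = (-32891 - 13631) + 1/164 = -46522 + 1/164 = -7629607/164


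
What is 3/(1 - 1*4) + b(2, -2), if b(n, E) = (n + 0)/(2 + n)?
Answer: -1/2 ≈ -0.50000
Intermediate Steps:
b(n, E) = n/(2 + n)
3/(1 - 1*4) + b(2, -2) = 3/(1 - 1*4) + 2/(2 + 2) = 3/(1 - 4) + 2/4 = 3/(-3) + 2*(1/4) = -1/3*3 + 1/2 = -1 + 1/2 = -1/2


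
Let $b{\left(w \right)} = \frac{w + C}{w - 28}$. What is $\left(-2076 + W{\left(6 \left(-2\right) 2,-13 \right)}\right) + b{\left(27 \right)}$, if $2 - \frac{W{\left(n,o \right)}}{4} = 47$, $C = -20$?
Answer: $-2263$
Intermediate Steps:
$b{\left(w \right)} = \frac{-20 + w}{-28 + w}$ ($b{\left(w \right)} = \frac{w - 20}{w - 28} = \frac{-20 + w}{-28 + w}$)
$W{\left(n,o \right)} = -180$ ($W{\left(n,o \right)} = 8 - 188 = -180$)
$\left(-2076 + W{\left(6 \left(-2\right) 2,-13 \right)}\right) + b{\left(27 \right)} = \left(-2076 - 180\right) + \frac{-20 + 27}{-28 + 27} = -2256 + \frac{1}{-1} \cdot 7 = -2256 - 7 = -2263$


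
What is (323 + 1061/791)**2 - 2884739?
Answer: -1739106427343/625681 ≈ -2.7795e+6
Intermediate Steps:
(323 + 1061/791)**2 - 2884739 = (256554/791)**2 - 2884739 = 65819954916/625681 - 2884739 = -1739106427343/625681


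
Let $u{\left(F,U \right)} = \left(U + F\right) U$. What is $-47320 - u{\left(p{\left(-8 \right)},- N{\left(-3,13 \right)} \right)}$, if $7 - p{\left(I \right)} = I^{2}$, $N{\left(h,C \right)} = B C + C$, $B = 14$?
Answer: $-96460$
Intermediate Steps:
$N{\left(h,C \right)} = 15 C$ ($N{\left(h,C \right)} = 14 C + C = 15 C$)
$p{\left(I \right)} = 7 - I^{2}$
$u{\left(F,U \right)} = U \left(F + U\right)$ ($u{\left(F,U \right)} = \left(F + U\right) U = U \left(F + U\right)$)
$-47320 - u{\left(p{\left(-8 \right)},- N{\left(-3,13 \right)} \right)} = -47320 - - 15 \cdot 13 \left(\left(7 - \left(-8\right)^{2}\right) - 15 \cdot 13\right) = -47320 - \left(-1\right) 195 \left(\left(7 - 64\right) - 195\right) = -47320 - - 195 \left(\left(7 - 64\right) - 195\right) = -47320 - - 195 \left(-57 - 195\right) = -47320 - \left(-195\right) \left(-252\right) = -47320 - 49140 = -96460$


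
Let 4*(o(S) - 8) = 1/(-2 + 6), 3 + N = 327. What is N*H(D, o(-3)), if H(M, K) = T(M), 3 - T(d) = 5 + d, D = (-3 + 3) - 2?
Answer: 0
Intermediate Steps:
D = -2 (D = 0 - 2 = -2)
N = 324 (N = -3 + 327 = 324)
o(S) = 129/16 (o(S) = 8 + 1/(4*(-2 + 6)) = 8 + (1/4)/4 = 8 + (1/4)*(1/4) = 8 + 1/16 = 129/16)
T(d) = -2 - d (T(d) = 3 - (5 + d) = 3 + (-5 - d) = -2 - d)
H(M, K) = -2 - M
N*H(D, o(-3)) = 324*(-2 - 1*(-2)) = 324*(-2 + 2) = 324*0 = 0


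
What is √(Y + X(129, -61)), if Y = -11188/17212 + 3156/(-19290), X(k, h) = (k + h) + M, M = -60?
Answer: √1375355100644915/13834145 ≈ 2.6807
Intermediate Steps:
X(k, h) = -60 + h + k (X(k, h) = (k + h) - 60 = (h + k) - 60 = -60 + h + k)
Y = -11255733/13834145 (Y = -11188*1/17212 + 3156*(-1/19290) = -2797/4303 - 526/3215 = -11255733/13834145 ≈ -0.81362)
√(Y + X(129, -61)) = √(-11255733/13834145 + (-60 - 61 + 129)) = √(-11255733/13834145 + 8) = √(99417427/13834145) = √1375355100644915/13834145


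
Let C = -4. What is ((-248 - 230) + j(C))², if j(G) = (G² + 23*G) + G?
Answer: 311364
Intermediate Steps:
j(G) = G² + 24*G
((-248 - 230) + j(C))² = ((-248 - 230) - 4*(24 - 4))² = (-478 - 4*20)² = (-478 - 80)² = (-558)² = 311364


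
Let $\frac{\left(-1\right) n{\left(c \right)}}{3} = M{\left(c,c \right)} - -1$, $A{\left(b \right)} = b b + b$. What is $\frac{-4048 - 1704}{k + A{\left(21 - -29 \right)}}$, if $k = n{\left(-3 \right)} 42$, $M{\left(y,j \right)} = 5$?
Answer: $- \frac{2876}{897} \approx -3.2062$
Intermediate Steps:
$A{\left(b \right)} = b + b^{2}$ ($A{\left(b \right)} = b^{2} + b = b + b^{2}$)
$n{\left(c \right)} = -18$ ($n{\left(c \right)} = - 3 \left(5 - -1\right) = - 3 \left(5 + 1\right) = \left(-3\right) 6 = -18$)
$k = -756$ ($k = \left(-18\right) 42 = -756$)
$\frac{-4048 - 1704}{k + A{\left(21 - -29 \right)}} = \frac{-4048 - 1704}{-756 + \left(21 - -29\right) \left(1 + \left(21 - -29\right)\right)} = - \frac{5752}{-756 + \left(21 + 29\right) \left(1 + \left(21 + 29\right)\right)} = - \frac{5752}{-756 + 50 \left(1 + 50\right)} = - \frac{5752}{-756 + 50 \cdot 51} = - \frac{5752}{-756 + 2550} = - \frac{5752}{1794} = \left(-5752\right) \frac{1}{1794} = - \frac{2876}{897}$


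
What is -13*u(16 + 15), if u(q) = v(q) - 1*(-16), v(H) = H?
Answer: -611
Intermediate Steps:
u(q) = 16 + q (u(q) = q - 1*(-16) = q + 16 = 16 + q)
-13*u(16 + 15) = -13*(16 + (16 + 15)) = -13*(16 + 31) = -13*47 = -611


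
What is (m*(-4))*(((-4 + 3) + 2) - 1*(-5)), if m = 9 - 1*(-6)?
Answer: -360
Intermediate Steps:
m = 15 (m = 9 + 6 = 15)
(m*(-4))*(((-4 + 3) + 2) - 1*(-5)) = (15*(-4))*(((-4 + 3) + 2) - 1*(-5)) = -60*((-1 + 2) + 5) = -60*(1 + 5) = -60*6 = -360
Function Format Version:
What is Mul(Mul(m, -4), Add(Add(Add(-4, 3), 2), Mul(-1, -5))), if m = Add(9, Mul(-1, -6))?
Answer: -360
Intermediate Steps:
m = 15 (m = Add(9, 6) = 15)
Mul(Mul(m, -4), Add(Add(Add(-4, 3), 2), Mul(-1, -5))) = Mul(Mul(15, -4), Add(Add(Add(-4, 3), 2), Mul(-1, -5))) = Mul(-60, Add(Add(-1, 2), 5)) = Mul(-60, Add(1, 5)) = Mul(-60, 6) = -360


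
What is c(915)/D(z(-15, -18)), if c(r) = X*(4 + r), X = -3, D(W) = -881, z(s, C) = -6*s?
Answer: 2757/881 ≈ 3.1294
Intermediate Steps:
c(r) = -12 - 3*r (c(r) = -3*(4 + r) = -12 - 3*r)
c(915)/D(z(-15, -18)) = (-12 - 3*915)/(-881) = (-12 - 2745)*(-1/881) = -2757*(-1/881) = 2757/881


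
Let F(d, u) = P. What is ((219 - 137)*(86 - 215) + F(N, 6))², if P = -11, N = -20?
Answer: 112126921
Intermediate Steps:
F(d, u) = -11
((219 - 137)*(86 - 215) + F(N, 6))² = ((219 - 137)*(86 - 215) - 11)² = (82*(-129) - 11)² = (-10578 - 11)² = (-10589)² = 112126921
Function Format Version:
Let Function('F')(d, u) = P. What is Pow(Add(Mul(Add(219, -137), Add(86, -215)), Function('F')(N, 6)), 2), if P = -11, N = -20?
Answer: 112126921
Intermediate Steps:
Function('F')(d, u) = -11
Pow(Add(Mul(Add(219, -137), Add(86, -215)), Function('F')(N, 6)), 2) = Pow(Add(Mul(Add(219, -137), Add(86, -215)), -11), 2) = Pow(Add(Mul(82, -129), -11), 2) = Pow(Add(-10578, -11), 2) = Pow(-10589, 2) = 112126921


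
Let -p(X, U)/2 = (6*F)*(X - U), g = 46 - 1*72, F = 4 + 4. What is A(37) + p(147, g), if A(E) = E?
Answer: -16571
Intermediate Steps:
F = 8
g = -26 (g = 46 - 72 = -26)
p(X, U) = -96*X + 96*U (p(X, U) = -2*6*8*(X - U) = -96*(X - U) = -2*(-48*U + 48*X) = -96*X + 96*U)
A(37) + p(147, g) = 37 + (-96*147 + 96*(-26)) = 37 + (-14112 - 2496) = 37 - 16608 = -16571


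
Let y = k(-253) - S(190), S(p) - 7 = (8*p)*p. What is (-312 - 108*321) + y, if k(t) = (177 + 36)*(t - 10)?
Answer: -379806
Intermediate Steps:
k(t) = -2130 + 213*t (k(t) = 213*(-10 + t) = -2130 + 213*t)
S(p) = 7 + 8*p² (S(p) = 7 + (8*p)*p = 7 + 8*p²)
y = -344826 (y = (-2130 + 213*(-253)) - (7 + 8*190²) = (-2130 - 53889) - (7 + 8*36100) = -56019 - (7 + 288800) = -56019 - 1*288807 = -56019 - 288807 = -344826)
(-312 - 108*321) + y = (-312 - 108*321) - 344826 = (-312 - 34668) - 344826 = -34980 - 344826 = -379806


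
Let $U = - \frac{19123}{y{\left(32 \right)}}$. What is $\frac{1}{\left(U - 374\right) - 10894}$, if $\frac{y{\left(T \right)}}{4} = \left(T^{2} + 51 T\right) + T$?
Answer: $- \frac{10752}{121172659} \approx -8.8733 \cdot 10^{-5}$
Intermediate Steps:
$y{\left(T \right)} = 4 T^{2} + 208 T$ ($y{\left(T \right)} = 4 \left(\left(T^{2} + 51 T\right) + T\right) = 4 \left(T^{2} + 52 T\right) = 4 T^{2} + 208 T$)
$U = - \frac{19123}{10752}$ ($U = - \frac{19123}{4 \cdot 32 \left(52 + 32\right)} = - \frac{19123}{4 \cdot 32 \cdot 84} = - \frac{19123}{10752} \approx -1.7786$)
$\frac{1}{\left(U - 374\right) - 10894} = \frac{1}{\left(- \frac{19123}{10752} - 374\right) - 10894} = \frac{1}{- \frac{4040371}{10752} - 10894} = \frac{1}{- \frac{121172659}{10752}} = - \frac{10752}{121172659}$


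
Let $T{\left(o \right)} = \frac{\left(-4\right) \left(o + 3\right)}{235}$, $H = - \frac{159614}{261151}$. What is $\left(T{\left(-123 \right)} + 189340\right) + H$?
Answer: $\frac{2323995094618}{12274097} \approx 1.8934 \cdot 10^{5}$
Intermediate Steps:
$H = - \frac{159614}{261151}$ ($H = \left(-159614\right) \frac{1}{261151} = - \frac{159614}{261151} \approx -0.61119$)
$T{\left(o \right)} = - \frac{12}{235} - \frac{4 o}{235}$ ($T{\left(o \right)} = - 4 \left(3 + o\right) \frac{1}{235} = \left(-12 - 4 o\right) \frac{1}{235} = - \frac{12}{235} - \frac{4 o}{235}$)
$\left(T{\left(-123 \right)} + 189340\right) + H = \left(\left(- \frac{12}{235} - - \frac{492}{235}\right) + 189340\right) - \frac{159614}{261151} = \left(\left(- \frac{12}{235} + \frac{492}{235}\right) + 189340\right) - \frac{159614}{261151} = \left(\frac{96}{47} + 189340\right) - \frac{159614}{261151} = \frac{8899076}{47} - \frac{159614}{261151} = \frac{2323995094618}{12274097}$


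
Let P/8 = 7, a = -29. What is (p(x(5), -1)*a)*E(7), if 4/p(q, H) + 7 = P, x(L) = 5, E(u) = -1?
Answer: 116/49 ≈ 2.3673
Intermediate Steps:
P = 56 (P = 8*7 = 56)
p(q, H) = 4/49 (p(q, H) = 4/(-7 + 56) = 4/49)
(p(x(5), -1)*a)*E(7) = ((4/49)*(-29))*(-1) = -116/49*(-1) = 116/49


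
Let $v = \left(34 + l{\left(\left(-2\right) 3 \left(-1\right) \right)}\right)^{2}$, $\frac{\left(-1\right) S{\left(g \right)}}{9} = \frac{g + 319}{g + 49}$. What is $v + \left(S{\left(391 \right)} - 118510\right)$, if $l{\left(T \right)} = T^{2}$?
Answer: $- \frac{4999479}{44} \approx -1.1362 \cdot 10^{5}$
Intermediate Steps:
$S{\left(g \right)} = - \frac{9 \left(319 + g\right)}{49 + g}$ ($S{\left(g \right)} = - 9 \frac{g + 319}{g + 49} = - 9 \frac{319 + g}{49 + g} = - \frac{9 \left(319 + g\right)}{49 + g}$)
$v = 4900$ ($v = \left(34 + \left(\left(-2\right) 3 \left(-1\right)\right)^{2}\right)^{2} = \left(34 + \left(\left(-6\right) \left(-1\right)\right)^{2}\right)^{2} = \left(34 + 6^{2}\right)^{2} = \left(34 + 36\right)^{2} = 70^{2} = 4900$)
$v + \left(S{\left(391 \right)} - 118510\right) = 4900 - \left(118510 - \frac{9 \left(-319 - 391\right)}{49 + 391}\right) = 4900 - \left(118510 - \frac{9 \left(-319 - 391\right)}{440}\right) = 4900 - \left(118510 - - \frac{639}{44}\right) = 4900 - \frac{5215079}{44} = - \frac{4999479}{44}$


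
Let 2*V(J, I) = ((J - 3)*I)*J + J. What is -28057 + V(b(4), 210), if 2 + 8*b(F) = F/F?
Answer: -1793027/64 ≈ -28016.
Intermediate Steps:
b(F) = -1/8 (b(F) = -1/4 + (F/F)/8 = -1/4 + (1/8)*1 = -1/4 + 1/8 = -1/8)
V(J, I) = J/2 + I*J*(-3 + J)/2 (V(J, I) = (((J - 3)*I)*J + J)/2 = (((-3 + J)*I)*J + J)/2 = ((I*(-3 + J))*J + J)/2 = (I*J*(-3 + J) + J)/2 = (J + I*J*(-3 + J))/2 = J/2 + I*J*(-3 + J)/2)
-28057 + V(b(4), 210) = -28057 + (1/2)*(-1/8)*(1 - 3*210 + 210*(-1/8)) = -28057 + (1/2)*(-1/8)*(1 - 630 - 105/4) = -28057 + (1/2)*(-1/8)*(-2621/4) = -28057 + 2621/64 = -1793027/64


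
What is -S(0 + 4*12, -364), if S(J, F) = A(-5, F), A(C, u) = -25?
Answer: 25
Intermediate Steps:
S(J, F) = -25
-S(0 + 4*12, -364) = -1*(-25) = 25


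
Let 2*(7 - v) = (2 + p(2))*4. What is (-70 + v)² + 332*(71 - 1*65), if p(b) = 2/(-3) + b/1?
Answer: 61609/9 ≈ 6845.4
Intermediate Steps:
p(b) = -⅔ + b (p(b) = 2*(-⅓) + b*1 = -⅔ + b)
v = ⅓ (v = 7 - (2 + (-⅔ + 2))*4/2 = 7 - (2 + 4/3)*4/2 = 7 - 5*4/3 = 7 - ½*40/3 = 7 - 20/3 = ⅓ ≈ 0.33333)
(-70 + v)² + 332*(71 - 1*65) = (-70 + ⅓)² + 332*(71 - 1*65) = (-209/3)² + 332*(71 - 65) = 43681/9 + 332*6 = 43681/9 + 1992 = 61609/9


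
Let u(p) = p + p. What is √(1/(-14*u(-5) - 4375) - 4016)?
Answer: I*√595271635/385 ≈ 63.372*I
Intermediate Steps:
u(p) = 2*p
√(1/(-14*u(-5) - 4375) - 4016) = √(1/(-28*(-5) - 4375) - 4016) = √(1/(-14*(-10) - 4375) - 4016) = √(1/(140 - 4375) - 4016) = √(1/(-4235) - 4016) = √(-1/4235 - 4016) = √(-17007761/4235) = I*√595271635/385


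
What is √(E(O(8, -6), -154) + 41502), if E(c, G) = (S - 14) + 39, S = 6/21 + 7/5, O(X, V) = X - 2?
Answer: 8*√794885/35 ≈ 203.79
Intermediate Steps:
O(X, V) = -2 + X
S = 59/35 (S = 6*(1/21) + 7*(⅕) = 2/7 + 7/5 = 59/35 ≈ 1.6857)
E(c, G) = 934/35 (E(c, G) = (59/35 - 14) + 39 = -431/35 + 39 = 934/35)
√(E(O(8, -6), -154) + 41502) = √(934/35 + 41502) = √(1453504/35) = 8*√794885/35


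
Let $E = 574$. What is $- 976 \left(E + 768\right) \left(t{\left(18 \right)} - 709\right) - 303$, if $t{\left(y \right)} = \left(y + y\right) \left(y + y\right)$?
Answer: $-768848207$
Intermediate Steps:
$t{\left(y \right)} = 4 y^{2}$ ($t{\left(y \right)} = 2 y 2 y = 4 y^{2}$)
$- 976 \left(E + 768\right) \left(t{\left(18 \right)} - 709\right) - 303 = - 976 \left(574 + 768\right) \left(4 \cdot 18^{2} - 709\right) - 303 = - 976 \cdot 1342 \left(4 \cdot 324 - 709\right) - 303 = - 976 \cdot 1342 \left(1296 - 709\right) - 303 = - 976 \cdot 1342 \cdot 587 - 303 = \left(-976\right) 787754 - 303 = -768847904 - 303 = -768848207$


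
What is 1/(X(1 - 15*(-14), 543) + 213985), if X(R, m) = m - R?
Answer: 1/214317 ≈ 4.6660e-6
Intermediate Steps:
1/(X(1 - 15*(-14), 543) + 213985) = 1/((543 - (1 - 15*(-14))) + 213985) = 1/((543 - (1 + 210)) + 213985) = 1/((543 - 1*211) + 213985) = 1/((543 - 211) + 213985) = 1/(332 + 213985) = 1/214317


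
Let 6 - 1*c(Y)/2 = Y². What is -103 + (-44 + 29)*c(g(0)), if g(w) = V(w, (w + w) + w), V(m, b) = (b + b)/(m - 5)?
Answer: -283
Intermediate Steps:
V(m, b) = 2*b/(-5 + m) (V(m, b) = (2*b)/(-5 + m) = 2*b/(-5 + m))
g(w) = 6*w/(-5 + w) (g(w) = 2*((w + w) + w)/(-5 + w) = 2*(2*w + w)/(-5 + w) = 2*(3*w)/(-5 + w) = 6*w/(-5 + w))
c(Y) = 12 - 2*Y²
-103 + (-44 + 29)*c(g(0)) = -103 + (-44 + 29)*(12 - 2*(6*0/(-5 + 0))²) = -103 - 15*(12 - 2*(6*0/(-5))²) = -103 - 15*(12 - 2*(6*0*(-⅕))²) = -103 - 15*(12 - 2*0²) = -103 - 15*(12 - 2*0) = -103 - 15*(12 + 0) = -103 - 15*12 = -103 - 180 = -283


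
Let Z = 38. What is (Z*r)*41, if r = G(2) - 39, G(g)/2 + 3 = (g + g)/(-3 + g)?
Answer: -82574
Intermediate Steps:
G(g) = -6 + 4*g/(-3 + g) (G(g) = -6 + 2*((g + g)/(-3 + g)) = -6 + 2*((2*g)/(-3 + g)) = -6 + 2*(2*g/(-3 + g)) = -6 + 4*g/(-3 + g))
r = -53 (r = 2*(9 - 1*2)/(-3 + 2) - 39 = 2*(9 - 2)/(-1) - 39 = 2*(-1)*7 - 39 = -14 - 39 = -53)
(Z*r)*41 = (38*(-53))*41 = -2014*41 = -82574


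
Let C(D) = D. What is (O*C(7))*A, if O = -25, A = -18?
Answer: 3150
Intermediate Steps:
(O*C(7))*A = -25*7*(-18) = -175*(-18) = 3150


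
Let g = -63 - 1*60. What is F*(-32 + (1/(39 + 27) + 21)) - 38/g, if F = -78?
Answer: 1159693/1353 ≈ 857.13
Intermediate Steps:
g = -123 (g = -63 - 60 = -123)
F*(-32 + (1/(39 + 27) + 21)) - 38/g = -78*(-32 + (1/(39 + 27) + 21)) - 38/(-123) = -78*(-32 + (1/66 + 21)) - 38*(-1/123) = -78*(-32 + (1/66 + 21)) + 38/123 = -78*(-32 + 1387/66) + 38/123 = -78*(-725/66) + 38/123 = 9425/11 + 38/123 = 1159693/1353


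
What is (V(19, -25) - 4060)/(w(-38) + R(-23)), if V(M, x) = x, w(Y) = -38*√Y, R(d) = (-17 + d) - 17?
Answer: 645/161 - 430*I*√38/161 ≈ 4.0062 - 16.464*I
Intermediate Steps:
R(d) = -34 + d
(V(19, -25) - 4060)/(w(-38) + R(-23)) = (-25 - 4060)/(-38*I*√38 + (-34 - 23)) = -4085/(-38*I*√38 - 57) = -4085/(-57 - 38*I*√38)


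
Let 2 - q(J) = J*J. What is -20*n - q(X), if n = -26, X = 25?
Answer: 1143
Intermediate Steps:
q(J) = 2 - J² (q(J) = 2 - J*J = 2 - J²)
-20*n - q(X) = -20*(-26) - (2 - 1*25²) = 520 - (2 - 1*625) = 520 - (2 - 625) = 520 - 1*(-623) = 520 + 623 = 1143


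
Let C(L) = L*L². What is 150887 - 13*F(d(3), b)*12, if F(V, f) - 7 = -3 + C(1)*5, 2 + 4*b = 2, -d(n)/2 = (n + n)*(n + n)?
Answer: 149483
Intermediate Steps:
d(n) = -8*n² (d(n) = -2*(n + n)*(n + n) = -2*2*n*2*n = -8*n²)
b = 0 (b = -½ + (¼)*2 = -½ + ½ = 0)
C(L) = L³
F(V, f) = 9 (F(V, f) = 7 + (-3 + 1³*5) = 7 + (-3 + 1*5) = 7 + (-3 + 5) = 7 + 2 = 9)
150887 - 13*F(d(3), b)*12 = 150887 - 13*9*12 = 150887 - 117*12 = 150887 - 1*1404 = 150887 - 1404 = 149483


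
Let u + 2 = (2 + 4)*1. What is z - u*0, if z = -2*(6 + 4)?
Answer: -20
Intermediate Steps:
z = -20 (z = -2*10 = -20)
u = 4 (u = -2 + (2 + 4)*1 = -2 + 6*1 = -2 + 6 = 4)
z - u*0 = -20 - 1*4*0 = -20 - 4*0 = -20 + 0 = -20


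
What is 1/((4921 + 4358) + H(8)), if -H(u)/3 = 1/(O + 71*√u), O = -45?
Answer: 19745189/183215539138 + 71*√2/549646617414 ≈ 0.00010777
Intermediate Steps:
H(u) = -3/(-45 + 71*√u)
1/((4921 + 4358) + H(8)) = 1/((4921 + 4358) - 3/(-45 + 71*√8)) = 1/(9279 - 3/(-45 + 71*(2*√2))) = 1/(9279 - 3/(-45 + 142*√2))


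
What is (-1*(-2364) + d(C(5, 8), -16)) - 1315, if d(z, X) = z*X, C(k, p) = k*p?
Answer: 409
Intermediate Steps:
d(z, X) = X*z
(-1*(-2364) + d(C(5, 8), -16)) - 1315 = (-1*(-2364) - 80*8) - 1315 = (2364 - 16*40) - 1315 = (2364 - 640) - 1315 = 1724 - 1315 = 409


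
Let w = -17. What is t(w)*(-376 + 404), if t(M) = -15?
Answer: -420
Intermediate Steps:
t(w)*(-376 + 404) = -15*(-376 + 404) = -15*28 = -420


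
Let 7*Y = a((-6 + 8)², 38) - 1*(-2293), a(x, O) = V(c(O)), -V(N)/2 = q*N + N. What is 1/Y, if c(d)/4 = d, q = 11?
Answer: -7/1355 ≈ -0.0051661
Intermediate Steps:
c(d) = 4*d
V(N) = -24*N (V(N) = -2*(11*N + N) = -24*N)
a(x, O) = -96*O
Y = -1355/7 (Y = (-96*38 - 1*(-2293))/7 = (-3648 + 2293)/7 = (⅐)*(-1355) = -1355/7 ≈ -193.57)
1/Y = 1/(-1355/7) = -7/1355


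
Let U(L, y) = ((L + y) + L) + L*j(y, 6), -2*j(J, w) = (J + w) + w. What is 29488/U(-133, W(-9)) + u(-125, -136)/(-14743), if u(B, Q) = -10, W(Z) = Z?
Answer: -869481658/2226193 ≈ -390.57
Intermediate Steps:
j(J, w) = -w - J/2 (j(J, w) = -((J + w) + w)/2 = -(J + 2*w)/2 = -w - J/2)
U(L, y) = y + 2*L + L*(-6 - y/2) (U(L, y) = ((L + y) + L) + L*(-1*6 - y/2) = (y + 2*L) + L*(-6 - y/2) = y + 2*L + L*(-6 - y/2))
29488/U(-133, W(-9)) + u(-125, -136)/(-14743) = 29488/(-9 - 4*(-133) - 1/2*(-133)*(-9)) - 10/(-14743) = 29488/(-9 + 532 - 1197/2) - 10*(-1/14743) = 29488/(-151/2) + 10/14743 = 29488*(-2/151) + 10/14743 = -58976/151 + 10/14743 = -869481658/2226193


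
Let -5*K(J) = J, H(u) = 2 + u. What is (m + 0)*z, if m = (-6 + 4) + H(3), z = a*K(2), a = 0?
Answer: 0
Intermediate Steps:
K(J) = -J/5
z = 0 (z = 0*(-1/5*2) = 0*(-2/5) = 0)
m = 3 (m = (-6 + 4) + (2 + 3) = -2 + 5 = 3)
(m + 0)*z = (3 + 0)*0 = 3*0 = 0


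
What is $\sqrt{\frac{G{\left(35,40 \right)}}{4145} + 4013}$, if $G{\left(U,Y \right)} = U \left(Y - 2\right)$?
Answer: $\frac{\sqrt{2758118647}}{829} \approx 63.351$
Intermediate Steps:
$G{\left(U,Y \right)} = U \left(-2 + Y\right)$
$\sqrt{\frac{G{\left(35,40 \right)}}{4145} + 4013} = \sqrt{\frac{35 \left(-2 + 40\right)}{4145} + 4013} = \sqrt{35 \cdot 38 \cdot \frac{1}{4145} + 4013} = \sqrt{1330 \cdot \frac{1}{4145} + 4013} = \sqrt{\frac{266}{829} + 4013} = \sqrt{\frac{3327043}{829}} = \frac{\sqrt{2758118647}}{829}$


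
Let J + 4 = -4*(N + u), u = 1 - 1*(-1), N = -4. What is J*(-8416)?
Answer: -33664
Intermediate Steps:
u = 2 (u = 1 + 1 = 2)
J = 4 (J = -4 - 4*(-4 + 2) = -4 - 4*(-2) = -4 + 8 = 4)
J*(-8416) = 4*(-8416) = -33664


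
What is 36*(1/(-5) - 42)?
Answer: -7596/5 ≈ -1519.2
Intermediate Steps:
36*(1/(-5) - 42) = 36*(-1/5 - 42) = 36*(-211/5) = -7596/5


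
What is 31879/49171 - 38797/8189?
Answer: -1646630156/402661319 ≈ -4.0894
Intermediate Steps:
31879/49171 - 38797/8189 = -1646630156/402661319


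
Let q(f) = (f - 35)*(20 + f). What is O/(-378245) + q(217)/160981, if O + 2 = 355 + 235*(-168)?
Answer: 22613923417/60890258345 ≈ 0.37139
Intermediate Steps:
q(f) = (-35 + f)*(20 + f)
O = -39127 (O = -2 + (355 + 235*(-168)) = -2 + (355 - 39480) = -2 - 39125 = -39127)
O/(-378245) + q(217)/160981 = -39127/(-378245) + (-700 + 217² - 15*217)/160981 = -39127*(-1/378245) + (-700 + 47089 - 3255)*(1/160981) = 39127/378245 + 43134*(1/160981) = 39127/378245 + 43134/160981 = 22613923417/60890258345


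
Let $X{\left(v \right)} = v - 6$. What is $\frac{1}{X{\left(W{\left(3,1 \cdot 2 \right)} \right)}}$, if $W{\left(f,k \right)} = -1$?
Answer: $- \frac{1}{7} \approx -0.14286$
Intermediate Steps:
$X{\left(v \right)} = -6 + v$ ($X{\left(v \right)} = v - 6 = -6 + v$)
$\frac{1}{X{\left(W{\left(3,1 \cdot 2 \right)} \right)}} = \frac{1}{-6 - 1} = \frac{1}{-7} = - \frac{1}{7}$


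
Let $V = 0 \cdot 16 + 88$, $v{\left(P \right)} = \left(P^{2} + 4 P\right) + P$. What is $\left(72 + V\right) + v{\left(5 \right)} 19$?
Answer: $1110$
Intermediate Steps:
$v{\left(P \right)} = P^{2} + 5 P$
$V = 88$ ($V = 0 + 88 = 88$)
$\left(72 + V\right) + v{\left(5 \right)} 19 = \left(72 + 88\right) + 5 \left(5 + 5\right) 19 = 160 + 5 \cdot 10 \cdot 19 = 160 + 50 \cdot 19 = 160 + 950 = 1110$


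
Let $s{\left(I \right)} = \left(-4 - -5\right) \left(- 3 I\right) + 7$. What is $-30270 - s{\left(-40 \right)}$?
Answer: $-30397$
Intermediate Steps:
$s{\left(I \right)} = 7 - 3 I$ ($s{\left(I \right)} = \left(-4 + 5\right) \left(- 3 I\right) + 7 = 1 \left(- 3 I\right) + 7 = - 3 I + 7 = 7 - 3 I$)
$-30270 - s{\left(-40 \right)} = -30270 - \left(7 - -120\right) = -30270 - \left(7 + 120\right) = -30270 - 127 = -30397$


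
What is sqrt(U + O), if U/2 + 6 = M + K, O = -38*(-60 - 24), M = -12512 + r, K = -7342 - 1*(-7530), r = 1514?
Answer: 2*I*sqrt(4610) ≈ 135.79*I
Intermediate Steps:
K = 188 (K = -7342 + 7530 = 188)
M = -10998 (M = -12512 + 1514 = -10998)
O = 3192 (O = -38*(-84) = 3192)
U = -21632 (U = -12 + 2*(-10998 + 188) = -12 + 2*(-10810) = -12 - 21620 = -21632)
sqrt(U + O) = sqrt(-21632 + 3192) = sqrt(-18440) = 2*I*sqrt(4610)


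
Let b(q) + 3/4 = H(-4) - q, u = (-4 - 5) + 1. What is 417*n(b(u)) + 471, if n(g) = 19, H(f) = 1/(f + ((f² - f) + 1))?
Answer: 8394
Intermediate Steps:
H(f) = 1/(1 + f²) (H(f) = 1/(f + (1 + f² - f)) = 1/(1 + f²))
u = -8 (u = -9 + 1 = -8)
b(q) = -47/68 - q (b(q) = -¾ + (1/(1 + (-4)²) - q) = -¾ + (1/(1 + 16) - q) = -¾ + (1/17 - q) = -47/68 - q)
417*n(b(u)) + 471 = 417*19 + 471 = 7923 + 471 = 8394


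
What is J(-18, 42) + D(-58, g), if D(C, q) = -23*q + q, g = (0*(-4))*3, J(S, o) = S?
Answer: -18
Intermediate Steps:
g = 0 (g = 0*3 = 0)
D(C, q) = -22*q
J(-18, 42) + D(-58, g) = -18 - 22*0 = -18 + 0 = -18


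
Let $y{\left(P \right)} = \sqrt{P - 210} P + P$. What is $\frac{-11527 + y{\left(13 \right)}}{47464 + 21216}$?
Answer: $- \frac{57}{340} + \frac{13 i \sqrt{197}}{68680} \approx -0.16765 + 0.0026567 i$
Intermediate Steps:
$y{\left(P \right)} = P + P \sqrt{-210 + P}$ ($y{\left(P \right)} = \sqrt{-210 + P} P + P = P \sqrt{-210 + P} + P = P + P \sqrt{-210 + P}$)
$\frac{-11527 + y{\left(13 \right)}}{47464 + 21216} = \frac{-11527 + 13 \left(1 + \sqrt{-210 + 13}\right)}{47464 + 21216} = \frac{-11527 + 13 \left(1 + \sqrt{-197}\right)}{68680} = \left(-11527 + 13 \left(1 + i \sqrt{197}\right)\right) \frac{1}{68680} = \left(-11527 + \left(13 + 13 i \sqrt{197}\right)\right) \frac{1}{68680} = \left(-11514 + 13 i \sqrt{197}\right) \frac{1}{68680} = - \frac{57}{340} + \frac{13 i \sqrt{197}}{68680}$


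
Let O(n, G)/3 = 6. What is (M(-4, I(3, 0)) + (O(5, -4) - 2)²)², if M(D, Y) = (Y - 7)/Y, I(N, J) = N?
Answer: 583696/9 ≈ 64855.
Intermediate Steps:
M(D, Y) = (-7 + Y)/Y
O(n, G) = 18 (O(n, G) = 3*6 = 18)
(M(-4, I(3, 0)) + (O(5, -4) - 2)²)² = ((-7 + 3)/3 + (18 - 2)²)² = ((⅓)*(-4) + 16²)² = (-4/3 + 256)² = (764/3)² = 583696/9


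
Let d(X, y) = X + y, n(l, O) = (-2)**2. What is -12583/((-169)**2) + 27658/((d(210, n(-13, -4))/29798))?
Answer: 11769316769681/3056027 ≈ 3.8512e+6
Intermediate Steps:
n(l, O) = 4
-12583/((-169)**2) + 27658/((d(210, n(-13, -4))/29798)) = -12583/((-169)**2) + 27658/(((210 + 4)/29798)) = -12583/28561 + 27658/((214*(1/29798))) = -12583*1/28561 + 27658/(107/14899) = -12583/28561 + 27658*(14899/107) = -12583/28561 + 412076542/107 = 11769316769681/3056027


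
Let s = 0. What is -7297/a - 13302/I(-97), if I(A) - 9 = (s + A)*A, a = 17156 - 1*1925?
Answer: -135662954/71722779 ≈ -1.8915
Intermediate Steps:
a = 15231 (a = 17156 - 1925 = 15231)
I(A) = 9 + A**2 (I(A) = 9 + (0 + A)*A = 9 + A*A = 9 + A**2)
-7297/a - 13302/I(-97) = -7297/15231 - 13302/(9 + (-97)**2) = -7297*1/15231 - 13302/(9 + 9409) = -7297/15231 - 13302/9418 = -7297/15231 - 13302*1/9418 = -7297/15231 - 6651/4709 = -135662954/71722779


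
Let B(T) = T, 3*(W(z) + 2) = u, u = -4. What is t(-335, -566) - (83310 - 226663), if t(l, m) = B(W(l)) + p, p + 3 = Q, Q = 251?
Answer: 430793/3 ≈ 1.4360e+5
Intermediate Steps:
W(z) = -10/3 (W(z) = -2 + (1/3)*(-4) = -2 - 4/3 = -10/3)
p = 248 (p = -3 + 251 = 248)
t(l, m) = 734/3 (t(l, m) = -10/3 + 248 = 734/3)
t(-335, -566) - (83310 - 226663) = 734/3 - (83310 - 226663) = 734/3 - 1*(-143353) = 734/3 + 143353 = 430793/3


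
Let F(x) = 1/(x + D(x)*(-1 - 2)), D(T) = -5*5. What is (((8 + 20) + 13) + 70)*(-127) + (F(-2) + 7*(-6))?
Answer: -1032146/73 ≈ -14139.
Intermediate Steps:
D(T) = -25
F(x) = 1/(75 + x) (F(x) = 1/(x - 25*(-1 - 2)) = 1/(x - 25*(-3)) = 1/(x + 75) = 1/(75 + x))
(((8 + 20) + 13) + 70)*(-127) + (F(-2) + 7*(-6)) = (((8 + 20) + 13) + 70)*(-127) + (1/(75 - 2) + 7*(-6)) = ((28 + 13) + 70)*(-127) + (1/73 - 42) = (41 + 70)*(-127) + (1/73 - 42) = 111*(-127) - 3065/73 = -14097 - 3065/73 = -1032146/73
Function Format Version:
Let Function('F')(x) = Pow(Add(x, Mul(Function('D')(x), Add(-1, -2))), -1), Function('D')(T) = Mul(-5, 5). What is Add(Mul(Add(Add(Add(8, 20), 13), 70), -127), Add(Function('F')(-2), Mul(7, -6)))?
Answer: Rational(-1032146, 73) ≈ -14139.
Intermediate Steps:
Function('D')(T) = -25
Function('F')(x) = Pow(Add(75, x), -1) (Function('F')(x) = Pow(Add(x, Mul(-25, Add(-1, -2))), -1) = Pow(Add(x, Mul(-25, -3)), -1) = Pow(Add(x, 75), -1) = Pow(Add(75, x), -1))
Add(Mul(Add(Add(Add(8, 20), 13), 70), -127), Add(Function('F')(-2), Mul(7, -6))) = Add(Mul(Add(Add(Add(8, 20), 13), 70), -127), Add(Pow(Add(75, -2), -1), Mul(7, -6))) = Add(Mul(Add(Add(28, 13), 70), -127), Add(Pow(73, -1), -42)) = Add(Mul(Add(41, 70), -127), Add(Rational(1, 73), -42)) = Add(Mul(111, -127), Rational(-3065, 73)) = Add(-14097, Rational(-3065, 73)) = Rational(-1032146, 73)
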